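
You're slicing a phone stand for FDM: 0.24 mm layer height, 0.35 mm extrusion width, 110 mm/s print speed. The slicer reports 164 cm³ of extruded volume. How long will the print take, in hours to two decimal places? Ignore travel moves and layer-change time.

4.93 hours

Extrusion cross-section = 0.24 × 0.35, so 0.084 mm².
Toolpath length = 164 cm³ / 0.084 mm² = 164000 / 0.084 = 1952381 mm.
Time extruding: 1952381 / 110 → 17748.9 s.
That's 17748.9 s → 4.93 hours.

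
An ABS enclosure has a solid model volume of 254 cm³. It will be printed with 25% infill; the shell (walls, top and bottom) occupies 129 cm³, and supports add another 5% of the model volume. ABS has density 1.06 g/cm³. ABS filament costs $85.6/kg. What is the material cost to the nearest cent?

Volume inside the shell = 254 − 129 = 125 cm³.
Infill deposited: 0.25 × 125 → 31.25 cm³.
Support = 0.05 × 254 = 12.7 cm³.
Total printed volume = 129 + 31.25 + 12.7 = 172.95 cm³.
Mass: 172.95 × 1.06 → 183.327 g.
At $85.6/kg: 183.327/1000 × 85.6 = $15.69.

$15.69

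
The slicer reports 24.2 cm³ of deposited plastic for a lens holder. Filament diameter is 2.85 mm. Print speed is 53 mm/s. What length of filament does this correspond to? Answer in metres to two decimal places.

3.79 m

A = π r² = π × 1.425² = 6.3794 mm².
Length = 24.2 cm³ / 6.3794 mm² = 24200 / 6.3794 = 3793.46 mm = 3.79 m.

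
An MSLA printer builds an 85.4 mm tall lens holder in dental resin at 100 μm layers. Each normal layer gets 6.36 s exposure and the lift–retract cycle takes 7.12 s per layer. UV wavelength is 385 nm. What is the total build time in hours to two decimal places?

Layer count = ceil(85.4 / 0.1) = 854.
Per-layer time: 6.36 + 7.12 → 13.48 s.
Total = 854 × 13.48 = 11511.92 s = 3.20 hours.

3.20 hours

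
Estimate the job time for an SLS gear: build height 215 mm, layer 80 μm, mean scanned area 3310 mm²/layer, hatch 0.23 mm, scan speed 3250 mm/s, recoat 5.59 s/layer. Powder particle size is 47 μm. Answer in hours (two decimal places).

7.48 hours

Layer count = ceil(215 / 0.08) = 2688.
Hatch length per layer = 3310 / 0.23 = 14391.3 mm.
Per-layer scan time: 14391.3 / 3250 → 4.4281 s.
Layer cycle: 4.4281 + 5.59 → 10.0181 s.
Build time = 2688 × 10.0181 = 26928.6528 s = 7.48 hours.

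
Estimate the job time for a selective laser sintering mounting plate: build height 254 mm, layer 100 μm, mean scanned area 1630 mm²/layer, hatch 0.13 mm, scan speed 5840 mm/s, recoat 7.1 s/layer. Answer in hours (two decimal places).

6.52 hours

Layers = ⌈254/0.1⌉ = 2540.
Scan path per layer = 1630 / 0.13, so 12538.5 mm.
Scan time per layer = 12538.5 / 5840, so 2.147 s.
Layer cycle = 2.147 + 7.1, so 9.247 s.
2540 layers × 9.247 s/layer = 23487.38 s, i.e. 6.52 hours.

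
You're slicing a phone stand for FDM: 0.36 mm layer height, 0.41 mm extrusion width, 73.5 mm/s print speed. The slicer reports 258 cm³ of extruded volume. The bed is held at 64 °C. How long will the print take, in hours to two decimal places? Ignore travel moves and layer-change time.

Bead cross-section = 0.36 × 0.41, so 0.1476 mm².
Path length: 258000 mm³ / 0.1476 mm² → 1747967.5 mm.
Extrusion time = 1747967.5 / 73.5 = 23781.9 s.
That's 23781.9 s → 6.61 hours.

6.61 hours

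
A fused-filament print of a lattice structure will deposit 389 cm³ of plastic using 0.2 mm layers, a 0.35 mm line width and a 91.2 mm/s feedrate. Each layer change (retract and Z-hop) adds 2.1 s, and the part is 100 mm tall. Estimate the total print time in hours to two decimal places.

17.22 hours

Extrusion cross-section = 0.2 × 0.35, so 0.07 mm².
Toolpath length = 389 cm³ / 0.07 mm² = 389000 / 0.07 = 5557142.9 mm.
Extrusion time = 5557142.9 / 91.2 = 60933.6 s.
Layer count = ceil(100 / 0.2) = 500.
Layer-change overhead = 500 × 2.1, so 1050 s.
Total = 60933.6 + 1050 = 61983.6 s = 17.22 hours.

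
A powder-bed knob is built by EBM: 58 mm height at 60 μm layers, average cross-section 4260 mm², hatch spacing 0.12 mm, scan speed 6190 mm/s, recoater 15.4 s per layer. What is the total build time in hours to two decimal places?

Layer count = ceil(58 / 0.06) = 967.
Per-layer scan distance = 4260 / 0.12, so 35500 mm.
Scan time per layer: 35500 / 6190 → 5.7351 s.
Time per layer = 5.7351 + 15.4, so 21.1351 s.
Build time = 967 × 21.1351 = 20437.6417 s = 5.68 hours.

5.68 hours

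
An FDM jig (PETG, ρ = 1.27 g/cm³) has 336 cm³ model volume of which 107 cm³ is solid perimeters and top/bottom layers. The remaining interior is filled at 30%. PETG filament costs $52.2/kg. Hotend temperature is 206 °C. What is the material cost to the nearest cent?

$11.65

Infill region = 336 − 107, so 229 cm³.
Infill volume = 0.30 × 229, so 68.7 cm³.
Total printed volume = 107 + 68.7 = 175.7 cm³.
Mass = 175.7 × 1.27 = 223.139 g.
At $52.2/kg: 223.139/1000 × 52.2 = $11.65.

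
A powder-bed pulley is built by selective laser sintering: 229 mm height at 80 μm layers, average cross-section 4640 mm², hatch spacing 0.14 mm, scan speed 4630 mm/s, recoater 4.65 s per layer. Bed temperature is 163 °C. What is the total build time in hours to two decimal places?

Layers = ⌈229/0.08⌉ = 2863.
Per-layer scan distance = 4640 / 0.14, so 33142.9 mm.
Laser time per layer = 33142.9 / 4630 = 7.1583 s.
Time per layer: 7.1583 + 4.65 → 11.8083 s.
Total: 2863 × 11.8083 s = 33807.1629 s → 9.39 hours.

9.39 hours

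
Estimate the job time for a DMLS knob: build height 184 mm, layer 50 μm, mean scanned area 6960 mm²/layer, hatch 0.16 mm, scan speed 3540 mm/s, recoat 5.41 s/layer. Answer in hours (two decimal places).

18.09 hours

Layer count = ceil(184 / 0.05) = 3680.
Hatch length per layer = 6960 / 0.16, so 43500 mm.
Scan time per layer = 43500 / 3540, so 12.2881 s.
Time per layer: 12.2881 + 5.41 → 17.6981 s.
Total: 3680 × 17.6981 s = 65129.008 s → 18.09 hours.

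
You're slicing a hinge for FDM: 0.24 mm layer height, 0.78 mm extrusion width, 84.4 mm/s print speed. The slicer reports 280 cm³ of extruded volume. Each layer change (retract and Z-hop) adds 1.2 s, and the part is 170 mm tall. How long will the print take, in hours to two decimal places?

Bead cross-section = 0.24 × 0.78, so 0.1872 mm².
Path length: 280000 mm³ / 0.1872 mm² → 1495726.5 mm.
Extrusion time = 1495726.5 / 84.4, so 17721.9 s.
Layer count = ceil(170 / 0.24) = 709.
Layer-change overhead = 709 × 1.2, so 850.8 s.
Altogether 17721.9 + 850.8 = 18572.7 s, i.e. 5.16 hours.

5.16 hours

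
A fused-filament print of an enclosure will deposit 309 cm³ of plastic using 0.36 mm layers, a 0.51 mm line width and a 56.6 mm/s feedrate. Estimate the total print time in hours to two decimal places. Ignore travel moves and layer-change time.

8.26 hours

Line area: 0.36 × 0.51 → 0.1836 mm².
Path length: 309000 mm³ / 0.1836 mm² → 1683006.5 mm.
Time extruding: 1683006.5 / 56.6 → 29735.1 s.
Converting: 29735.1 s = 8.26 hours.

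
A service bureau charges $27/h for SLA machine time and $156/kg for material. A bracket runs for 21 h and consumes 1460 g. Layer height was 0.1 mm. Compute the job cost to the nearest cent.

$794.76

Machine cost: 27 × 21 → $567.00.
Feedstock cost: 156 × 1460/1000 → $227.76.
Job cost: 567.00 + 227.76 = $794.76.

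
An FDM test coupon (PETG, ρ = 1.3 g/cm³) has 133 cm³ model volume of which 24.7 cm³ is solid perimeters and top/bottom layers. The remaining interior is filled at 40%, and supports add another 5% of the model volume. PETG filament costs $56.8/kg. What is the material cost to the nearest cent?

Interior volume = 133 − 24.7, so 108.3 cm³.
Infill deposited = 0.40 × 108.3, so 43.32 cm³.
Support = 0.05 × 133 = 6.65 cm³.
Deposited volume = 24.7 + 43.32 + 6.65 = 74.67 cm³.
Mass = 74.67 × 1.3 = 97.071 g.
At $56.8/kg: 97.071/1000 × 56.8 = $5.51.

$5.51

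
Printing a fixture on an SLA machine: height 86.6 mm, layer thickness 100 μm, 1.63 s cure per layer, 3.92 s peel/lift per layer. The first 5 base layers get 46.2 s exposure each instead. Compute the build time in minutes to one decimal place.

Layer count = ceil(86.6 / 0.1) = 866.
Bottom layers = 5 × (46.2 + 3.92), so 250.6 s.
Normal layers = 861 × (1.63 + 3.92), so 4778.55 s.
Sum: 250.6 + 4778.55 = 5029.15 s → 83.8 minutes.

83.8 minutes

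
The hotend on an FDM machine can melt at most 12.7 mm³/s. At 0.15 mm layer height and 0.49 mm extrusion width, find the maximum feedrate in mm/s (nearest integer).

Bead cross-section = 0.15 × 0.49, so 0.0735 mm².
v_max = Q/A = 12.7/0.0735 = 172.79 mm/s → 173 mm/s.

173 mm/s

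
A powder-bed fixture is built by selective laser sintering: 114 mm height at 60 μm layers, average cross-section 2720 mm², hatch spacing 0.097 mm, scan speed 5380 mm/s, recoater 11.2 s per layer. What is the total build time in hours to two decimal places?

8.66 hours

Layers = ⌈114/0.06⌉ = 1900.
Per-layer scan distance = 2720 / 0.097 = 28041.2 mm.
Scan time per layer: 28041.2 / 5380 → 5.2121 s.
Time per layer: 5.2121 + 11.2 → 16.4121 s.
Total: 1900 × 16.4121 s = 31182.99 s → 8.66 hours.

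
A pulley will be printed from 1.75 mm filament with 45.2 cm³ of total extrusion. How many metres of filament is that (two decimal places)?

18.79 m

A = π r² = π × 0.875² = 2.4053 mm².
Length = 45.2 cm³ / 2.4053 mm² = 45200 / 2.4053 = 18791.83 mm = 18.79 m.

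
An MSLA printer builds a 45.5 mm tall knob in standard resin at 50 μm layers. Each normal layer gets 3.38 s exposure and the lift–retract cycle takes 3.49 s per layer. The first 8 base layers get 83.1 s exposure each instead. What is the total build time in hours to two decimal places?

1.91 hours

Layers = ⌈45.5/0.05⌉ = 910.
Bottom layers = 8 × (83.1 + 3.49) = 692.72 s.
Regular layers = 902 × (3.38 + 3.49), so 6196.74 s.
Total = 692.72 + 6196.74 = 6889.46 s = 1.91 hours.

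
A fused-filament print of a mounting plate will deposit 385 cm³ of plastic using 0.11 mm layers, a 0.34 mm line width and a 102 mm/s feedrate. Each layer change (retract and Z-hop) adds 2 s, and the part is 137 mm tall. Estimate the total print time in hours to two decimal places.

28.73 hours

Bead cross-section = 0.11 × 0.34, so 0.0374 mm².
Total extruded path = 385000/0.0374 = 10294117.6 mm.
Extrusion time = 10294117.6 / 102 = 100922.7 s.
Layers = ⌈137/0.11⌉ = 1246.
Non-print overhead = 1246 × 2 = 2492 s.
Total = 100922.7 + 2492 = 103414.7 s = 28.73 hours.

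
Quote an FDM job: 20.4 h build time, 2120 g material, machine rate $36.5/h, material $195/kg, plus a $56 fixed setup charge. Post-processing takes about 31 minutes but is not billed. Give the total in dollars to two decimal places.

Time charge = 36.5 × 20.4, so $744.60.
Material charge = 195 × 2120/1000, so $413.40.
Adding setup: 744.60 + 413.40 + 56 → $1214.00.

$1214.00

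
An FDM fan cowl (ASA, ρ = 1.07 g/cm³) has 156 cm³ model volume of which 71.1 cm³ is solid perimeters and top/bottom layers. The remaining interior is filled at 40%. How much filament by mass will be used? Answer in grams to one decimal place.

112.4 g

Volume inside the shell = 156 − 71.1 = 84.9 cm³.
Infill volume = 0.40 × 84.9 = 33.96 cm³.
Total printed volume = 71.1 + 33.96, so 105.06 cm³.
Mass = 105.06 × 1.07, so 112.4142 g.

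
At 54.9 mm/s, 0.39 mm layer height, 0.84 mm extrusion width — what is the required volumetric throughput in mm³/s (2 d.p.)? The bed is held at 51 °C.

Bead cross-section = 0.39 × 0.84, so 0.3276 mm².
Volumetric flow = 54.9 × 0.3276 = 17.99 mm³/s.

17.99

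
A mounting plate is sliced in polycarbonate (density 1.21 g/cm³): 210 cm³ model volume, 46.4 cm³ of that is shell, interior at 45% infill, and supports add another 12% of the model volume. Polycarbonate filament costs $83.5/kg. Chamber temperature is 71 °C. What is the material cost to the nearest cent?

$14.67

Interior volume: 210 − 46.4 → 163.6 cm³.
Deposited infill = 0.45 × 163.6, so 73.62 cm³.
Support = 0.12 × 210, so 25.2 cm³.
Deposited volume = 46.4 + 73.62 + 25.2, so 145.22 cm³.
Mass = 145.22 × 1.21 = 175.7162 g.
Cost = 175.7162 g / 1000 × $83.5/kg = $14.67.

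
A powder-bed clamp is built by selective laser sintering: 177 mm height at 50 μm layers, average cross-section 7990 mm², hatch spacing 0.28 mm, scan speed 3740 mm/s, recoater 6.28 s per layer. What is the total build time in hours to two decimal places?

13.68 hours

Layers = ⌈177/0.05⌉ = 3540.
Per-layer scan distance = 7990 / 0.28 = 28535.7 mm.
Per-layer scan time = 28535.7 / 3740 = 7.6299 s.
Layer cycle = 7.6299 + 6.28 = 13.9099 s.
3540 layers × 13.9099 s/layer = 49241.046 s, i.e. 13.68 hours.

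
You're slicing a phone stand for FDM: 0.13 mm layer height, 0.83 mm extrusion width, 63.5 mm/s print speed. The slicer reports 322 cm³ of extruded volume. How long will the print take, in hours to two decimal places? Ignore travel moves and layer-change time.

Line area: 0.13 × 0.83 → 0.1079 mm².
Path length: 322000 mm³ / 0.1079 mm² → 2984244.7 mm.
Print-move time: 2984244.7 / 63.5 → 46996 s.
That's 46996 s → 13.05 hours.

13.05 hours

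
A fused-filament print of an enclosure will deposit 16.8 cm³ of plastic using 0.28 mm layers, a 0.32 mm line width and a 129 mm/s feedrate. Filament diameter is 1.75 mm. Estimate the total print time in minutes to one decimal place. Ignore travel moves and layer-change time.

24.2 minutes

Bead cross-section: 0.28 × 0.32 → 0.0896 mm².
Toolpath length = 16.8 cm³ / 0.0896 mm² = 16800 / 0.0896 = 187500 mm.
Time extruding = 187500 / 129 = 1453.5 s.
1453.5 s = 24.2 minutes.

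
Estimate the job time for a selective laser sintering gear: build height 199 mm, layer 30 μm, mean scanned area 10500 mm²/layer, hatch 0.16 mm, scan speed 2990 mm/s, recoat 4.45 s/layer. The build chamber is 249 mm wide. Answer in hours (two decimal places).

48.65 hours

Layers = ⌈199/0.03⌉ = 6634.
Scan path per layer = 10500 / 0.16, so 65625 mm.
Per-layer scan time = 65625 / 2990, so 21.9482 s.
Per-layer time: 21.9482 + 4.45 → 26.3982 s.
Build time = 6634 × 26.3982 = 175125.6588 s = 48.65 hours.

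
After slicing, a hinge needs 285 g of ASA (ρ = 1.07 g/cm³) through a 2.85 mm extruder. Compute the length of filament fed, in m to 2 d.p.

41.75 m

Extruded volume: 285/1.07 = 266.3551 cm³ (266355.1 mm³).
A = π r² = π × 1.425² = 6.3794 mm².
Length = 266355.1 / 6.3794 = 41752.37 mm = 41.75 m.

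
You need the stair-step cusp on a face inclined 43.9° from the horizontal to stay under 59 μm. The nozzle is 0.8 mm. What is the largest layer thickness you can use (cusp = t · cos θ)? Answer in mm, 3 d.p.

0.082 mm

cos(43.9°) = 0.7206; t_max = 0.059/0.7206 = 0.082 mm.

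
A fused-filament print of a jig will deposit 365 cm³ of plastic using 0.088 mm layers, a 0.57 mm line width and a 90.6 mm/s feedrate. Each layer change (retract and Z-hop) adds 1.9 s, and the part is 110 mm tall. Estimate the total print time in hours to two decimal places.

22.97 hours

Extrusion cross-section = 0.088 × 0.57, so 0.05016 mm².
Toolpath length = 365 cm³ / 0.05016 mm² = 365000 / 0.05016 = 7276714.5 mm.
Time extruding = 7276714.5 / 90.6 = 80316.9 s.
Layer count = ceil(110 / 0.088) = 1250.
Non-print overhead: 1250 × 1.9 → 2375 s.
Altogether 80316.9 + 2375 = 82691.9 s, i.e. 22.97 hours.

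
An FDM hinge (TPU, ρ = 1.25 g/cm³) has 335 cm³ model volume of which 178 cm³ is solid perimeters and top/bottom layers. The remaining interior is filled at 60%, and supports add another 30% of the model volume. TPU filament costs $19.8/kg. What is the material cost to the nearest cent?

Infill region = 335 − 178 = 157 cm³.
Infill volume = 0.60 × 157, so 94.2 cm³.
Support = 0.30 × 335 = 100.5 cm³.
Total extruded: 178 + 94.2 + 100.5 → 372.7 cm³.
Mass = 372.7 × 1.25 = 465.875 g.
At $19.8/kg: 465.875/1000 × 19.8 = $9.22.

$9.22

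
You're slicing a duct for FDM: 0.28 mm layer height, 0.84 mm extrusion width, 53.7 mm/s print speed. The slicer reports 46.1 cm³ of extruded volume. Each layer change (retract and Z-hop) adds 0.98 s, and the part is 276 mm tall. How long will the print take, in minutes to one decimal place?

Bead cross-section = 0.28 × 0.84, so 0.2352 mm².
Toolpath length = 46.1 cm³ / 0.2352 mm² = 46100 / 0.2352 = 196003.4 mm.
Time extruding: 196003.4 / 53.7 → 3650 s.
Layer count = ceil(276 / 0.28) = 986.
Layer-change overhead = 986 × 0.98, so 966.28 s.
Total = 3650 + 966.28 = 4616.28 s = 76.9 minutes.

76.9 minutes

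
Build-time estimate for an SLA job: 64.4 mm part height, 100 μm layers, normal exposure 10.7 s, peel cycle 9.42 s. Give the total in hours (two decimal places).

3.60 hours

Number of layers: 64.4 / 0.1 → 644 (rounded up).
Each layer takes: 10.7 + 9.42 → 20.12 s.
Total = 644 × 20.12 = 12957.28 s = 3.60 hours.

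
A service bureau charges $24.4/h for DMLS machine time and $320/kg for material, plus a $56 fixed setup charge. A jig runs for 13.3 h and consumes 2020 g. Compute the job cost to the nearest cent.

$1026.92

Time charge = 24.4 × 13.3, so $324.52.
Material cost = 320 × 2020/1000, so $646.40.
Total = 324.52 + 646.40 + 56 = $1026.92.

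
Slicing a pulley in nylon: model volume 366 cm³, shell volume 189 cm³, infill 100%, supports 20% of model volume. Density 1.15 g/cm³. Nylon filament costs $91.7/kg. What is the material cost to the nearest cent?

Volume inside the shell: 366 − 189 → 177 cm³.
Deposited infill = 1.00 × 177 = 177 cm³.
Support = 0.20 × 366, so 73.2 cm³.
Deposited volume = 189 + 177 + 73.2, so 439.2 cm³.
Mass = 439.2 × 1.15, so 505.08 g.
Cost = 505.08 g / 1000 × $91.7/kg = $46.32.

$46.32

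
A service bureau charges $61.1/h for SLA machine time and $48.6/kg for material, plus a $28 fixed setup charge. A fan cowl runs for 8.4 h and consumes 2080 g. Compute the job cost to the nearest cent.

$642.33

Time charge = 61.1 × 8.4, so $513.24.
Material charge: 48.6 × 2080/1000 → $101.088.
Total = 513.24 + 101.088 + 28 = 642.328 ≈ $642.33.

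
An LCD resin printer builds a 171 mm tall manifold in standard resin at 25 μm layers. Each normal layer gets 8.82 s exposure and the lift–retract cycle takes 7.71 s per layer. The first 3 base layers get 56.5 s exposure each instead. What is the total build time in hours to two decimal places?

Layer count = ceil(171 / 0.025) = 6840.
Burn-in layers = 3 × (56.5 + 7.71), so 192.63 s.
Normal layers = 6837 × (8.82 + 7.71), so 113015.61 s.
Sum: 192.63 + 113015.61 = 113208.24 s → 31.45 hours.

31.45 hours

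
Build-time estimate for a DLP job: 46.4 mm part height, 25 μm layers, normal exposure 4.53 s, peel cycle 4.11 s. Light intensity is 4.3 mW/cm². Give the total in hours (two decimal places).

4.45 hours

Layers = ⌈46.4/0.025⌉ = 1856.
Cycle time: 4.53 + 4.11 → 8.64 s.
Total = 1856 × 8.64 = 16035.84 s = 4.45 hours.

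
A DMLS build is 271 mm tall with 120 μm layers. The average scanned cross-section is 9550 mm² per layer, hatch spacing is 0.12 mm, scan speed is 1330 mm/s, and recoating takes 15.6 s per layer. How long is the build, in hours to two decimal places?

47.34 hours

Layers = ⌈271/0.12⌉ = 2259.
Hatch length per layer = 9550 / 0.12 = 79583.3 mm.
Scan time per layer = 79583.3 / 1330 = 59.8371 s.
Layer cycle = 59.8371 + 15.6 = 75.4371 s.
Build time = 2259 × 75.4371 = 170412.4089 s = 47.34 hours.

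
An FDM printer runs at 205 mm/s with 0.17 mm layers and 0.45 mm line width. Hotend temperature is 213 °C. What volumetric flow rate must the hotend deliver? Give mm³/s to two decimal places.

A = 0.17 × 0.45, so 0.0765 mm².
Volumetric flow = 205 × 0.0765 = 15.68 mm³/s.

15.68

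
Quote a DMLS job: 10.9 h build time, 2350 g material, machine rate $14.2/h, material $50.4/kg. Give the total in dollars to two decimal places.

Machine-time cost = 14.2 × 10.9 = $154.78.
Material charge: 50.4 × 2350/1000 → $118.44.
Total = 154.78 + 118.44 = $273.22.

$273.22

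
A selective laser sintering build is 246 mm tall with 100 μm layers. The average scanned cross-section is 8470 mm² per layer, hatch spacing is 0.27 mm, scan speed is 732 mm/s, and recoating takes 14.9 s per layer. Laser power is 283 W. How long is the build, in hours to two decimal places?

39.47 hours

Number of layers: 246 / 0.1 → 2460 (rounded up).
Scan path per layer = 8470 / 0.27 = 31370.4 mm.
Per-layer scan time = 31370.4 / 732 = 42.8557 s.
Per-layer time: 42.8557 + 14.9 → 57.7557 s.
Build time = 2460 × 57.7557 = 142079.022 s = 39.47 hours.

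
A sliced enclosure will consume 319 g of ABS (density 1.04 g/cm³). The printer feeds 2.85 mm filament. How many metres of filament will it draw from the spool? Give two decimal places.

48.08 m

Volume = 319 g / 1.04 g·cm⁻³ = 306.7308 cm³ = 306730.8 mm³.
A = π r² = π × 1.425² = 6.3794 mm².
L = V/A = 306730.8/6.3794 = 48081.45 mm → 48.08 m.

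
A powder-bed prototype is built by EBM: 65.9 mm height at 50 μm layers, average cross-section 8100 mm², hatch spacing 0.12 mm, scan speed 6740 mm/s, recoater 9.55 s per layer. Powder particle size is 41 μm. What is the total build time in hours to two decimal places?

7.16 hours

Layers = ⌈65.9/0.05⌉ = 1318.
Scan path per layer = 8100 / 0.12, so 67500 mm.
Per-layer scan time = 67500 / 6740 = 10.0148 s.
Time per layer = 10.0148 + 9.55, so 19.5648 s.
Total: 1318 × 19.5648 s = 25786.4064 s → 7.16 hours.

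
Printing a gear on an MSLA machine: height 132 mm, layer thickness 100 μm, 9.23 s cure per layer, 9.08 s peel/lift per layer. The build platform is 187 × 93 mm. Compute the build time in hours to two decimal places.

Layer count = ceil(132 / 0.1) = 1320.
Each layer takes: 9.23 + 9.08 → 18.31 s.
Total = 1320 × 18.31 = 24169.2 s = 6.71 hours.

6.71 hours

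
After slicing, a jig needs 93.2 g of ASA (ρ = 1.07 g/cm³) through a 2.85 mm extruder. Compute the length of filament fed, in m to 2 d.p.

13.65 m

Extruded volume: 93.2/1.07 = 87.1028 cm³ (87102.8 mm³).
A = π r² = π × 1.425² = 6.3794 mm².
L = V/A = 87102.8/6.3794 = 13653.76 mm → 13.65 m.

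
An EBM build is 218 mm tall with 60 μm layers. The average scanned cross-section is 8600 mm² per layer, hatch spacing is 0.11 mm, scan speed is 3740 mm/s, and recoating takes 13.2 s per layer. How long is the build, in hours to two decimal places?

34.43 hours

Layers = ⌈218/0.06⌉ = 3634.
Scan path per layer = 8600 / 0.11 = 78181.8 mm.
Beam time per layer = 78181.8 / 3740, so 20.9042 s.
Time per layer: 20.9042 + 13.2 → 34.1042 s.
Build time = 3634 × 34.1042 = 123934.6628 s = 34.43 hours.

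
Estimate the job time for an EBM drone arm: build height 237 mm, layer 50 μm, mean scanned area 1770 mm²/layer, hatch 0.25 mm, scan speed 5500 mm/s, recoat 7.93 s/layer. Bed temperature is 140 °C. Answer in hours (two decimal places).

12.14 hours

Layers = ⌈237/0.05⌉ = 4740.
Scan path per layer = 1770 / 0.25, so 7080 mm.
Per-layer scan time = 7080 / 5500 = 1.2873 s.
Per-layer time: 1.2873 + 7.93 → 9.2173 s.
Total: 4740 × 9.2173 s = 43690.002 s → 12.14 hours.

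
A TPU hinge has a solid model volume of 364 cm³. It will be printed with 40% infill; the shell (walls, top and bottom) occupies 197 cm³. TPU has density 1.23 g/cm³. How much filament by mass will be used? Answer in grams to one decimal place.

324.5 g

Volume inside the shell: 364 − 197 → 167 cm³.
Deposited infill = 0.40 × 167, so 66.8 cm³.
Total extruded = 197 + 66.8, so 263.8 cm³.
Mass = 263.8 × 1.23 = 324.474 g.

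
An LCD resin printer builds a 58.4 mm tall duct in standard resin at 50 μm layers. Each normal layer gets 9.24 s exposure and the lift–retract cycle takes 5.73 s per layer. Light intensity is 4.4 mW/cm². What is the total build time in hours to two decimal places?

4.86 hours

Layers = ⌈58.4/0.05⌉ = 1168.
Per-layer time: 9.24 + 5.73 → 14.97 s.
Build time: 1168 × 14.97 s = 17484.96 s, i.e. 4.86 hours.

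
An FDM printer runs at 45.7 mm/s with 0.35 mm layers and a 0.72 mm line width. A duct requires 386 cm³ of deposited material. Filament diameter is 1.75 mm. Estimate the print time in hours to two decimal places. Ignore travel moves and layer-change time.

Line area = 0.35 × 0.72 = 0.252 mm².
Path length: 386000 mm³ / 0.252 mm² → 1531746 mm.
Extrusion time = 1531746 / 45.7, so 33517.4 s.
That's 33517.4 s → 9.31 hours.

9.31 hours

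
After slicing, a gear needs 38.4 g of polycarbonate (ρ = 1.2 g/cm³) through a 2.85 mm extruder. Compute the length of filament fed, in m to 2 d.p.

Extruded volume: 38.4/1.2 = 32 cm³ (32000 mm³).
Cross-section of 2.85 mm filament: π·(2.85/2)² = 6.3794 mm².
L = V/A = 32000/6.3794 = 5016.15 mm → 5.02 m.

5.02 m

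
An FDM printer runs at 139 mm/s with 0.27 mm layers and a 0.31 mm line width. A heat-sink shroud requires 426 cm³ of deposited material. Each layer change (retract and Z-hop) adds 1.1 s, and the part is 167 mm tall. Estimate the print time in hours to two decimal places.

10.36 hours

Bead cross-section = 0.27 × 0.31, so 0.0837 mm².
Toolpath length = 426 cm³ / 0.0837 mm² = 426000 / 0.0837 = 5089605.7 mm.
Print-move time: 5089605.7 / 139 → 36615.9 s.
Number of layers: 167 / 0.27 → 619 (rounded up).
Layer-change overhead = 619 × 1.1, so 680.9 s.
Altogether 36615.9 + 680.9 = 37296.8 s, i.e. 10.36 hours.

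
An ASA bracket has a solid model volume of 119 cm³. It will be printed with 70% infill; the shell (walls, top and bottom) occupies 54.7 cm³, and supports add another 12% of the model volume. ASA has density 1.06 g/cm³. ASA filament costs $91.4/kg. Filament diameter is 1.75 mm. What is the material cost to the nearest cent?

$11.04

Infill region: 119 − 54.7 → 64.3 cm³.
Infill deposited = 0.70 × 64.3, so 45.01 cm³.
Support: 0.12 × 119 → 14.28 cm³.
Total printed volume = 54.7 + 45.01 + 14.28, so 113.99 cm³.
Mass = 113.99 × 1.06, so 120.8294 g.
At $91.4/kg: 120.8294/1000 × 91.4 = $11.04.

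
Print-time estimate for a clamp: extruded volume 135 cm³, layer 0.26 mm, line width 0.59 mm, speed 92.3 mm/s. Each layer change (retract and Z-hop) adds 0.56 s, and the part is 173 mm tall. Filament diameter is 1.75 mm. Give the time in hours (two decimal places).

2.75 hours

Line area: 0.26 × 0.59 → 0.1534 mm².
Path length: 135000 mm³ / 0.1534 mm² → 880052.2 mm.
Time extruding = 880052.2 / 92.3, so 9534.7 s.
Layer count = ceil(173 / 0.26) = 666.
Non-print overhead = 666 × 0.56, so 372.96 s.
Altogether 9534.7 + 372.96 = 9907.66 s, i.e. 2.75 hours.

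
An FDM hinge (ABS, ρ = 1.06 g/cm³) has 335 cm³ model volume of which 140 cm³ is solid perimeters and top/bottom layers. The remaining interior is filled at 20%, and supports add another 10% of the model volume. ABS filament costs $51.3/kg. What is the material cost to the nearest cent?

$11.56

Infill region = 335 − 140, so 195 cm³.
Deposited infill = 0.20 × 195, so 39 cm³.
Support = 0.10 × 335, so 33.5 cm³.
Deposited volume = 140 + 39 + 33.5, so 212.5 cm³.
Mass = 212.5 × 1.06 = 225.25 g.
Cost = 225.25 g / 1000 × $51.3/kg = $11.56.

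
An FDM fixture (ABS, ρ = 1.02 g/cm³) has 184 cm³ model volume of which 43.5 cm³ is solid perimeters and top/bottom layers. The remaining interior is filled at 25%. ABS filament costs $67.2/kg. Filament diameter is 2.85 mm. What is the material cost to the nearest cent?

$5.39

Volume inside the shell = 184 − 43.5, so 140.5 cm³.
Infill volume = 0.25 × 140.5 = 35.125 cm³.
Total printed volume = 43.5 + 35.125, so 78.625 cm³.
Mass = 78.625 × 1.02, so 80.1975 g.
Cost = 80.1975 g / 1000 × $67.2/kg = $5.39.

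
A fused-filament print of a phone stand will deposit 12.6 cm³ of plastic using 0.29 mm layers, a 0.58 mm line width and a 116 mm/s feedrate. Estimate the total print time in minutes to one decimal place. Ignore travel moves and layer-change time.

10.8 minutes

Line area: 0.29 × 0.58 → 0.1682 mm².
Toolpath length = 12.6 cm³ / 0.1682 mm² = 12600 / 0.1682 = 74910.8 mm.
Time extruding = 74910.8 / 116, so 645.8 s.
Converting: 645.8 s = 10.8 minutes.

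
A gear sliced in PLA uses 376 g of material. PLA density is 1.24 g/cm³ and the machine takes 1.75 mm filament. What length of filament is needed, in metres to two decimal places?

Volume = 376 g / 1.24 g·cm⁻³ = 303.2258 cm³ = 303225.8 mm³.
Cross-section of 1.75 mm filament: π·(1.75/2)² = 2.4053 mm².
Length = 303225.8 / 2.4053 = 126065.69 mm = 126.07 m.

126.07 m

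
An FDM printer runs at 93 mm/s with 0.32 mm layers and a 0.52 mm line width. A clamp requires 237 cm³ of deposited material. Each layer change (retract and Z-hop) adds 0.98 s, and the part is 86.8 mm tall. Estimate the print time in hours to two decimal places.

4.33 hours

Bead cross-section: 0.32 × 0.52 → 0.1664 mm².
Path length: 237000 mm³ / 0.1664 mm² → 1424278.8 mm.
Time extruding = 1424278.8 / 93 = 15314.8 s.
Layer count = ceil(86.8 / 0.32) = 272.
Layer-change overhead: 272 × 0.98 → 266.56 s.
Total = 15314.8 + 266.56 = 15581.36 s = 4.33 hours.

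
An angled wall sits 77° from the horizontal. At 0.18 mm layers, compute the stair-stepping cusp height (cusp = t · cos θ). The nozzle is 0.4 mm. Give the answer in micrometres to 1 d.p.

40.5 μm

Cusp = layer height × cos(77°) = 0.18 × 0.2250 = 0.0405 mm = 40.5 μm.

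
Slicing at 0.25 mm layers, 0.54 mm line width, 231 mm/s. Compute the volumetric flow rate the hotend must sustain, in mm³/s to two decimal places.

31.19

Extrusion cross-section = 0.25 × 0.54, so 0.135 mm².
Q = v·A = 231 × 0.135 = 31.19 mm³/s.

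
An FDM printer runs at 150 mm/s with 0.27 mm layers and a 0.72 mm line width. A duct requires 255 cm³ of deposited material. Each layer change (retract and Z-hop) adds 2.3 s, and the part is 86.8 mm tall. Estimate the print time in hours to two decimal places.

Bead cross-section: 0.27 × 0.72 → 0.1944 mm².
Toolpath length = 255 cm³ / 0.1944 mm² = 255000 / 0.1944 = 1311728.4 mm.
Print-move time = 1311728.4 / 150, so 8744.9 s.
Number of layers: 86.8 / 0.27 → 322 (rounded up).
Non-print overhead: 322 × 2.3 → 740.6 s.
Total = 8744.9 + 740.6 = 9485.5 s = 2.63 hours.

2.63 hours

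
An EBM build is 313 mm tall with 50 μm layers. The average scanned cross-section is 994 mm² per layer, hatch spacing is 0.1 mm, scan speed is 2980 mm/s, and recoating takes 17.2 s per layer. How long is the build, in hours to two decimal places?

Number of layers: 313 / 0.05 → 6260 (rounded up).
Per-layer scan distance: 994 / 0.1 → 9940 mm.
Beam time per layer = 9940 / 2980 = 3.3356 s.
Layer cycle = 3.3356 + 17.2, so 20.5356 s.
Total: 6260 × 20.5356 s = 128552.856 s → 35.71 hours.

35.71 hours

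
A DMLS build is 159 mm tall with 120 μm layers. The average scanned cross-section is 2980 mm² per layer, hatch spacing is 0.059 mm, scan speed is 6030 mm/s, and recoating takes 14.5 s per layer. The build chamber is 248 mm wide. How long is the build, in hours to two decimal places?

Number of layers: 159 / 0.12 → 1325 (rounded up).
Per-layer scan distance = 2980 / 0.059, so 50508.5 mm.
Laser time per layer = 50508.5 / 6030 = 8.3762 s.
Layer cycle: 8.3762 + 14.5 → 22.8762 s.
Total: 1325 × 22.8762 s = 30310.965 s → 8.42 hours.

8.42 hours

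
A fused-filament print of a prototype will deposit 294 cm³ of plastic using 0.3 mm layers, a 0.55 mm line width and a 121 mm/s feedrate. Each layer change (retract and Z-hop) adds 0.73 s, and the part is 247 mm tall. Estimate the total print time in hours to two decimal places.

Line area: 0.3 × 0.55 → 0.165 mm².
Path length: 294000 mm³ / 0.165 mm² → 1781818.2 mm.
Print-move time = 1781818.2 / 121, so 14725.8 s.
Layer count = ceil(247 / 0.3) = 824.
Layer-change overhead = 824 × 0.73, so 601.52 s.
Total = 14725.8 + 601.52 = 15327.32 s = 4.26 hours.

4.26 hours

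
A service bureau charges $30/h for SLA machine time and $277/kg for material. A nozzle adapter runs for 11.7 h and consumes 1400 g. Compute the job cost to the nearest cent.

Machine-time cost = 30 × 11.7, so $351.00.
Material cost = 277 × 1400/1000 = $387.80.
Job cost: 351.00 + 387.80 = $738.80.

$738.80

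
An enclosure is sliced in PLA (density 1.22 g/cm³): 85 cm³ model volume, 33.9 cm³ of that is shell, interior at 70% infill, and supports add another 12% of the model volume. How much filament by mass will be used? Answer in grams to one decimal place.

97.4 g

Interior volume = 85 − 33.9, so 51.1 cm³.
Deposited infill: 0.70 × 51.1 → 35.77 cm³.
Support: 0.12 × 85 → 10.2 cm³.
Total printed volume = 33.9 + 35.77 + 10.2 = 79.87 cm³.
Mass = 79.87 × 1.22 = 97.4414 g.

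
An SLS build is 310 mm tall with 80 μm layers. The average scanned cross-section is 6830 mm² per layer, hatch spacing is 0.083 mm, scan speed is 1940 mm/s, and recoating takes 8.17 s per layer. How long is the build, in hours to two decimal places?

Layer count = ceil(310 / 0.08) = 3875.
Per-layer scan distance = 6830 / 0.083 = 82289.2 mm.
Per-layer scan time = 82289.2 / 1940 = 42.4171 s.
Layer cycle = 42.4171 + 8.17, so 50.5871 s.
3875 layers × 50.5871 s/layer = 196025.0125 s, i.e. 54.45 hours.

54.45 hours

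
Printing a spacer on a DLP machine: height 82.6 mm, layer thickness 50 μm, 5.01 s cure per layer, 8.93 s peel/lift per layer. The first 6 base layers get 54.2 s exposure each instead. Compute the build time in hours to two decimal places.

Layers = ⌈82.6/0.05⌉ = 1652.
Bottom layers = 6 × (54.2 + 8.93), so 378.78 s.
Regular layers = 1646 × (5.01 + 8.93) = 22945.24 s.
Sum: 378.78 + 22945.24 = 23324.02 s → 6.48 hours.

6.48 hours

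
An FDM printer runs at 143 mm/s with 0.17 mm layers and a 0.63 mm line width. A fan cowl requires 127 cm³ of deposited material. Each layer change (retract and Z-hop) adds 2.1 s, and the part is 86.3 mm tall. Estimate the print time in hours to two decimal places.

2.60 hours

Extrusion cross-section = 0.17 × 0.63, so 0.1071 mm².
Total extruded path = 127000/0.1071 = 1185807.7 mm.
Extrusion time = 1185807.7 / 143, so 8292.4 s.
Layer count = ceil(86.3 / 0.17) = 508.
Layer-change overhead: 508 × 2.1 → 1066.8 s.
Total = 8292.4 + 1066.8 = 9359.2 s = 2.60 hours.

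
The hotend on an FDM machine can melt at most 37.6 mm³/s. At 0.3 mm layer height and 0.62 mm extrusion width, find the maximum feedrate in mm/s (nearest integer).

202 mm/s

A = 0.3 × 0.62, so 0.186 mm².
Max speed = 37.6 / 0.186 = 202.15 ≈ 202 mm/s.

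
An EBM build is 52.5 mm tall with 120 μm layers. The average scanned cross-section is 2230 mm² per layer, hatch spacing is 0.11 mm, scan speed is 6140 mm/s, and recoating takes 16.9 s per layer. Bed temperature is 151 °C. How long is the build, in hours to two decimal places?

2.46 hours

Layer count = ceil(52.5 / 0.12) = 438.
Hatch length per layer = 2230 / 0.11, so 20272.7 mm.
Beam time per layer = 20272.7 / 6140 = 3.3017 s.
Per-layer time = 3.3017 + 16.9 = 20.2017 s.
Total: 438 × 20.2017 s = 8848.3446 s → 2.46 hours.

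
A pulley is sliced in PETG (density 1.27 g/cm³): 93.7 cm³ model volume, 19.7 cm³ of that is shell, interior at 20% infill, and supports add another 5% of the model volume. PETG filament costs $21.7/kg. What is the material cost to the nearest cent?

Infill region = 93.7 − 19.7, so 74 cm³.
Deposited infill = 0.20 × 74, so 14.8 cm³.
Support = 0.05 × 93.7 = 4.685 cm³.
Deposited volume = 19.7 + 14.8 + 4.685 = 39.185 cm³.
Mass = 39.185 × 1.27, so 49.76495 g.
Cost = 49.76495 g / 1000 × $21.7/kg = $1.08.

$1.08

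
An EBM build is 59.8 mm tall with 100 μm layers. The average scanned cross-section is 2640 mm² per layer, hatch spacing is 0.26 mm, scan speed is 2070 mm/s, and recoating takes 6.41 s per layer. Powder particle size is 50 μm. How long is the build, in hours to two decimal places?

Layers = ⌈59.8/0.1⌉ = 598.
Per-layer scan distance = 2640 / 0.26 = 10153.8 mm.
Scan time per layer = 10153.8 / 2070, so 4.9052 s.
Layer cycle: 4.9052 + 6.41 → 11.3152 s.
Build time = 598 × 11.3152 = 6766.4896 s = 1.88 hours.

1.88 hours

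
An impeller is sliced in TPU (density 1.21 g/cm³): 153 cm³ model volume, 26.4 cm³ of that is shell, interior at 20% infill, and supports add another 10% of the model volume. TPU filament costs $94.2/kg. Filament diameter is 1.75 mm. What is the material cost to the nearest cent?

Infill region = 153 − 26.4, so 126.6 cm³.
Deposited infill = 0.20 × 126.6 = 25.32 cm³.
Support = 0.10 × 153, so 15.3 cm³.
Deposited volume: 26.4 + 25.32 + 15.3 → 67.02 cm³.
Mass = 67.02 × 1.21 = 81.0942 g.
At $94.2/kg: 81.0942/1000 × 94.2 = $7.64.

$7.64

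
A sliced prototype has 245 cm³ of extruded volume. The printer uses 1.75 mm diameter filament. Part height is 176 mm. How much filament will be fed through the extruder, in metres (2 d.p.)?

Filament cross-section = π × (1.75/2)² = 2.4053 mm².
Length = 245 cm³ / 2.4053 mm² = 245000 / 2.4053 = 101858.4 mm = 101.86 m.

101.86 m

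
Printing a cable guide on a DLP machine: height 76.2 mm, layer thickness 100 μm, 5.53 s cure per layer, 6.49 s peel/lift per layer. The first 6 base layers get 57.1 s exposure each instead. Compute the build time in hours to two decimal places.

Number of layers: 76.2 / 0.1 → 762 (rounded up).
Bottom layers = 6 × (57.1 + 6.49) = 381.54 s.
Regular layers = 756 × (5.53 + 6.49), so 9087.12 s.
Total = 381.54 + 9087.12 = 9468.66 s = 2.63 hours.

2.63 hours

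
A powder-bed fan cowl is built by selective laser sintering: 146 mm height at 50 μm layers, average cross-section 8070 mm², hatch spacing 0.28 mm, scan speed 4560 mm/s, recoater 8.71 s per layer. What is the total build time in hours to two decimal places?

12.19 hours

Layers = ⌈146/0.05⌉ = 2920.
Hatch length per layer = 8070 / 0.28 = 28821.4 mm.
Per-layer scan time: 28821.4 / 4560 → 6.3205 s.
Per-layer time = 6.3205 + 8.71, so 15.0305 s.
Build time = 2920 × 15.0305 = 43889.06 s = 12.19 hours.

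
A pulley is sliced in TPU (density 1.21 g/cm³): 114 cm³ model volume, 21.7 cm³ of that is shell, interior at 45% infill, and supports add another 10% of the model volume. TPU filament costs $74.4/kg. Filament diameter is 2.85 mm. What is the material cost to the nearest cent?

$6.72

Infill region = 114 − 21.7 = 92.3 cm³.
Infill deposited = 0.45 × 92.3, so 41.535 cm³.
Support = 0.10 × 114 = 11.4 cm³.
Deposited volume = 21.7 + 41.535 + 11.4, so 74.635 cm³.
Mass: 74.635 × 1.21 → 90.30835 g.
At $74.4/kg: 90.30835/1000 × 74.4 = $6.72.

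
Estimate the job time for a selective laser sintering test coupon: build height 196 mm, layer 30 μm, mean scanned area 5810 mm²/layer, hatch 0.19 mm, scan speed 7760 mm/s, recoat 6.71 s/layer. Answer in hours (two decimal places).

19.33 hours

Number of layers: 196 / 0.03 → 6534 (rounded up).
Hatch length per layer: 5810 / 0.19 → 30578.9 mm.
Laser time per layer = 30578.9 / 7760, so 3.9406 s.
Per-layer time = 3.9406 + 6.71, so 10.6506 s.
Total: 6534 × 10.6506 s = 69591.0204 s → 19.33 hours.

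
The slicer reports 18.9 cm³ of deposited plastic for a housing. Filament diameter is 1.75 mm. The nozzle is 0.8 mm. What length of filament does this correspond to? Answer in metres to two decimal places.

7.86 m

A = π r² = π × 0.875² = 2.4053 mm².
L = 18900 mm³ / 2.4053 mm² = 7857.65 mm, i.e. 7.86 m.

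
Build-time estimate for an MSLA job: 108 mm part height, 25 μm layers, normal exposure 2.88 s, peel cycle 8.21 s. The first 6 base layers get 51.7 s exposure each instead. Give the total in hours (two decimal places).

Number of layers: 108 / 0.025 → 4320 (rounded up).
Base layers = 6 × (51.7 + 8.21) = 359.46 s.
Regular layers: 4314 × (2.88 + 8.21) → 47842.26 s.
Sum: 359.46 + 47842.26 = 48201.72 s → 13.39 hours.

13.39 hours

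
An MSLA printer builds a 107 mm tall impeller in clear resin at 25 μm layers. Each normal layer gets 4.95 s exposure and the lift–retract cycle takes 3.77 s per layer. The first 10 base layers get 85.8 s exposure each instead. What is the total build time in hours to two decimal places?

10.59 hours

Layer count = ceil(107 / 0.025) = 4280.
Base layers = 10 × (85.8 + 3.77), so 895.7 s.
Normal layers = 4270 × (4.95 + 3.77) = 37234.4 s.
Total = 895.7 + 37234.4 = 38130.1 s = 10.59 hours.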